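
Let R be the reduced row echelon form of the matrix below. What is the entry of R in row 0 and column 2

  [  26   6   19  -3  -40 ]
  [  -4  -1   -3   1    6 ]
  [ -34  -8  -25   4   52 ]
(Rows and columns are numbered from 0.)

1/2

Multiply R1 by 1/26.
  [   1  3/13  19/26  -3/26  -20/13 ]
  [  -4    -1     -3      1       6 ]
  [ -34    -8    -25      4      52 ]
Add 4 times R1 to R2.
  [   1   3/13  19/26  -3/26  -20/13 ]
  [   0  -1/13  -1/13   7/13   -2/13 ]
  [ -34     -8    -25      4      52 ]
Add 34 times R1 to R3.
  [ 1   3/13  19/26  -3/26  -20/13 ]
  [ 0  -1/13  -1/13   7/13   -2/13 ]
  [ 0  -2/13  -2/13   1/13   -4/13 ]
Multiply R2 by -13.
  [ 1   3/13  19/26  -3/26  -20/13 ]
  [ 0      1      1     -7       2 ]
  [ 0  -2/13  -2/13   1/13   -4/13 ]
Add 2/13 times R2 to R3.
  [ 1  3/13  19/26  -3/26  -20/13 ]
  [ 0     1      1     -7       2 ]
  [ 0     0      0     -1       0 ]
Multiply R3 by -1.
  [ 1  3/13  19/26  -3/26  -20/13 ]
  [ 0     1      1     -7       2 ]
  [ 0     0      0      1       0 ]
Add 7 times R3 to R2.
  [ 1  3/13  19/26  -3/26  -20/13 ]
  [ 0     1      1      0       2 ]
  [ 0     0      0      1       0 ]
Add 3/26 times R3 to R1.
  [ 1  3/13  19/26  0  -20/13 ]
  [ 0     1      1  0       2 ]
  [ 0     0      0  1       0 ]
Subtract 3/13 times R2 from R1.
  [ 1  0  1/2  0  -2 ]
  [ 0  1    1  0   2 ]
  [ 0  0    0  1   0 ]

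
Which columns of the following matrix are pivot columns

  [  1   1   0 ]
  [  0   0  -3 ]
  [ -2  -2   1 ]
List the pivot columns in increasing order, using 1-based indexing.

ρ3 -> ρ3 + 2·ρ1
  [ 1  1   0 ]
  [ 0  0  -3 ]
  [ 0  0   1 ]
ρ2 -> -1/3·ρ2
  [ 1  1  0 ]
  [ 0  0  1 ]
  [ 0  0  1 ]
ρ3 -> ρ3 − ρ2
  [ 1  1  0 ]
  [ 0  0  1 ]
  [ 0  0  0 ]
Pivot columns are the columns containing a leading 1.

1, 3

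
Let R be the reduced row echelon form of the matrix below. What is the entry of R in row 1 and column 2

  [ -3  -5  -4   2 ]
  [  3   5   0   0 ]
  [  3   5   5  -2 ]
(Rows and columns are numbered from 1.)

5/3

ρ1 -> -1/3·ρ1
  [ 1  5/3  4/3  -2/3 ]
  [ 3    5    0     0 ]
  [ 3    5    5    -2 ]
ρ2 -> ρ2 − 3·ρ1
  [ 1  5/3  4/3  -2/3 ]
  [ 0    0   -4     2 ]
  [ 3    5    5    -2 ]
ρ3 -> ρ3 − 3·ρ1
  [ 1  5/3  4/3  -2/3 ]
  [ 0    0   -4     2 ]
  [ 0    0    1     0 ]
ρ2 -> -1/4·ρ2
  [ 1  5/3  4/3  -2/3 ]
  [ 0    0    1  -1/2 ]
  [ 0    0    1     0 ]
ρ3 -> ρ3 − ρ2
  [ 1  5/3  4/3  -2/3 ]
  [ 0    0    1  -1/2 ]
  [ 0    0    0   1/2 ]
ρ3 -> 2·ρ3
  [ 1  5/3  4/3  -2/3 ]
  [ 0    0    1  -1/2 ]
  [ 0    0    0     1 ]
ρ2 -> ρ2 + 1/2·ρ3
  [ 1  5/3  4/3  -2/3 ]
  [ 0    0    1     0 ]
  [ 0    0    0     1 ]
ρ1 -> ρ1 + 2/3·ρ3
  [ 1  5/3  4/3  0 ]
  [ 0    0    1  0 ]
  [ 0    0    0  1 ]
ρ1 -> ρ1 − 4/3·ρ2
  [ 1  5/3  0  0 ]
  [ 0    0  1  0 ]
  [ 0    0  0  1 ]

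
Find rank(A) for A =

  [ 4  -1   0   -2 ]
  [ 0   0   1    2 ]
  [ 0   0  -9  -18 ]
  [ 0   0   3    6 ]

R1 → 1/4·R1
  [ 1  -1/4   0  -1/2 ]
  [ 0     0   1     2 ]
  [ 0     0  -9   -18 ]
  [ 0     0   3     6 ]
R3 → R3 + 9·R2
  [ 1  -1/4  0  -1/2 ]
  [ 0     0  1     2 ]
  [ 0     0  0     0 ]
  [ 0     0  3     6 ]
R4 → R4 − 3·R2
  [ 1  -1/4  0  -1/2 ]
  [ 0     0  1     2 ]
  [ 0     0  0     0 ]
  [ 0     0  0     0 ]
The reduced form has 2 nonzero rows.

rank = 2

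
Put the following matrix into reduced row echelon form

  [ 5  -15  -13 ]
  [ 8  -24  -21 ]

[[1, -3, 0], [0, 0, 1]]

R1 ← 1/5·R1
  [ 1   -3  -13/5 ]
  [ 8  -24    -21 ]
R2 ← R2 − 8·R1
  [ 1  -3  -13/5 ]
  [ 0   0   -1/5 ]
R2 ← -5·R2
  [ 1  -3  -13/5 ]
  [ 0   0      1 ]
R1 ← R1 + 13/5·R2
  [ 1  -3  0 ]
  [ 0   0  1 ]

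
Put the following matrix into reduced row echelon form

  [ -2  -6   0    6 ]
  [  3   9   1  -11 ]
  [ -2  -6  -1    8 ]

[[1, 3, 0, -3], [0, 0, 1, -2], [0, 0, 0, 0]]

r1 := -1/2·r1
r2 := r2 − 3·r1
r3 := r3 + 2·r1
r3 := r3 + r2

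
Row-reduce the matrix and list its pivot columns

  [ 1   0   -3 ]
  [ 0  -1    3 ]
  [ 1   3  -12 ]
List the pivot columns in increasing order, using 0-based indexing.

ρ3 -> ρ3 − ρ1
  [ 1   0  -3 ]
  [ 0  -1   3 ]
  [ 0   3  -9 ]
ρ2 -> -1·ρ2
  [ 1  0  -3 ]
  [ 0  1  -3 ]
  [ 0  3  -9 ]
ρ3 -> ρ3 − 3·ρ2
  [ 1  0  -3 ]
  [ 0  1  -3 ]
  [ 0  0   0 ]
Pivot columns are the columns containing a leading 1.

0, 1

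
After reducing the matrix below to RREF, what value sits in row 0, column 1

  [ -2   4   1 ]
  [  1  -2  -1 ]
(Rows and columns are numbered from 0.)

R1 → -1/2·R1
R2 → R2 − R1
R2 → -2·R2
R1 → R1 + 1/2·R2

-2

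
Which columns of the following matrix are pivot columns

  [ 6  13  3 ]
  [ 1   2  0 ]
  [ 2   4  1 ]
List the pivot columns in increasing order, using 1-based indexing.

1, 2, 3

ρ1 -> 1/6·ρ1
  [ 1  13/6  1/2 ]
  [ 1     2    0 ]
  [ 2     4    1 ]
ρ2 -> ρ2 − ρ1
  [ 1  13/6   1/2 ]
  [ 0  -1/6  -1/2 ]
  [ 2     4     1 ]
ρ3 -> ρ3 − 2·ρ1
  [ 1  13/6   1/2 ]
  [ 0  -1/6  -1/2 ]
  [ 0  -1/3     0 ]
ρ2 -> -6·ρ2
  [ 1  13/6  1/2 ]
  [ 0     1    3 ]
  [ 0  -1/3    0 ]
ρ3 -> ρ3 + 1/3·ρ2
  [ 1  13/6  1/2 ]
  [ 0     1    3 ]
  [ 0     0    1 ]
ρ2 -> ρ2 − 3·ρ3
  [ 1  13/6  1/2 ]
  [ 0     1    0 ]
  [ 0     0    1 ]
ρ1 -> ρ1 − 1/2·ρ3
  [ 1  13/6  0 ]
  [ 0     1  0 ]
  [ 0     0  1 ]
ρ1 -> ρ1 − 13/6·ρ2
  [ 1  0  0 ]
  [ 0  1  0 ]
  [ 0  0  1 ]
Pivot columns are the columns containing a leading 1.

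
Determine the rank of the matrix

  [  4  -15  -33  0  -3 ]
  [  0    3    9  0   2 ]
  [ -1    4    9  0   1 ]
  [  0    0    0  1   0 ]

rank = 4

ρ1 -> 1/4·ρ1
  [  1  -15/4  -33/4  0  -3/4 ]
  [  0      3      9  0     2 ]
  [ -1      4      9  0     1 ]
  [  0      0      0  1     0 ]
ρ3 -> ρ3 + ρ1
  [ 1  -15/4  -33/4  0  -3/4 ]
  [ 0      3      9  0     2 ]
  [ 0    1/4    3/4  0   1/4 ]
  [ 0      0      0  1     0 ]
ρ2 -> 1/3·ρ2
  [ 1  -15/4  -33/4  0  -3/4 ]
  [ 0      1      3  0   2/3 ]
  [ 0    1/4    3/4  0   1/4 ]
  [ 0      0      0  1     0 ]
ρ3 -> ρ3 − 1/4·ρ2
  [ 1  -15/4  -33/4  0  -3/4 ]
  [ 0      1      3  0   2/3 ]
  [ 0      0      0  0  1/12 ]
  [ 0      0      0  1     0 ]
ρ3 ↔ ρ4
  [ 1  -15/4  -33/4  0  -3/4 ]
  [ 0      1      3  0   2/3 ]
  [ 0      0      0  1     0 ]
  [ 0      0      0  0  1/12 ]
ρ4 -> 12·ρ4
  [ 1  -15/4  -33/4  0  -3/4 ]
  [ 0      1      3  0   2/3 ]
  [ 0      0      0  1     0 ]
  [ 0      0      0  0     1 ]
ρ2 -> ρ2 − 2/3·ρ4
  [ 1  -15/4  -33/4  0  -3/4 ]
  [ 0      1      3  0     0 ]
  [ 0      0      0  1     0 ]
  [ 0      0      0  0     1 ]
ρ1 -> ρ1 + 3/4·ρ4
  [ 1  -15/4  -33/4  0  0 ]
  [ 0      1      3  0  0 ]
  [ 0      0      0  1  0 ]
  [ 0      0      0  0  1 ]
ρ1 -> ρ1 + 15/4·ρ2
  [ 1  0  3  0  0 ]
  [ 0  1  3  0  0 ]
  [ 0  0  0  1  0 ]
  [ 0  0  0  0  1 ]
The reduced form has 4 nonzero rows.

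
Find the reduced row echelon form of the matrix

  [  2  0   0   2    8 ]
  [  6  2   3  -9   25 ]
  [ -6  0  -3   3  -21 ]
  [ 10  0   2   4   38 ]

R1 ← 1/2·R1
  [  1  0   0   1    4 ]
  [  6  2   3  -9   25 ]
  [ -6  0  -3   3  -21 ]
  [ 10  0   2   4   38 ]
R2 ← R2 − 6·R1
  [  1  0   0    1    4 ]
  [  0  2   3  -15    1 ]
  [ -6  0  -3    3  -21 ]
  [ 10  0   2    4   38 ]
R3 ← R3 + 6·R1
  [  1  0   0    1   4 ]
  [  0  2   3  -15   1 ]
  [  0  0  -3    9   3 ]
  [ 10  0   2    4  38 ]
R4 ← R4 − 10·R1
  [ 1  0   0    1   4 ]
  [ 0  2   3  -15   1 ]
  [ 0  0  -3    9   3 ]
  [ 0  0   2   -6  -2 ]
R2 ← 1/2·R2
  [ 1  0    0      1    4 ]
  [ 0  1  3/2  -15/2  1/2 ]
  [ 0  0   -3      9    3 ]
  [ 0  0    2     -6   -2 ]
R3 ← -1/3·R3
  [ 1  0    0      1    4 ]
  [ 0  1  3/2  -15/2  1/2 ]
  [ 0  0    1     -3   -1 ]
  [ 0  0    2     -6   -2 ]
R4 ← R4 − 2·R3
  [ 1  0    0      1    4 ]
  [ 0  1  3/2  -15/2  1/2 ]
  [ 0  0    1     -3   -1 ]
  [ 0  0    0      0    0 ]
R2 ← R2 − 3/2·R3
  [ 1  0  0   1   4 ]
  [ 0  1  0  -3   2 ]
  [ 0  0  1  -3  -1 ]
  [ 0  0  0   0   0 ]

[[1, 0, 0, 1, 4], [0, 1, 0, -3, 2], [0, 0, 1, -3, -1], [0, 0, 0, 0, 0]]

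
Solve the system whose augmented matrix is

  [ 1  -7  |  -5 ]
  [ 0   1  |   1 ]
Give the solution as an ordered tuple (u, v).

R1 -> R1 + 7·R2
Reading off the last column: u = 2, v = 1.

(2, 1)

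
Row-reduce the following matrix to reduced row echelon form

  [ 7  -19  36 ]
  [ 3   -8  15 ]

[[1, 0, -3], [0, 1, -3]]

Multiply R1 by 1/7.
  [ 1  -19/7  36/7 ]
  [ 3     -8    15 ]
Subtract 3 times R1 from R2.
  [ 1  -19/7  36/7 ]
  [ 0    1/7  -3/7 ]
Multiply R2 by 7.
  [ 1  -19/7  36/7 ]
  [ 0      1    -3 ]
Add 19/7 times R2 to R1.
  [ 1  0  -3 ]
  [ 0  1  -3 ]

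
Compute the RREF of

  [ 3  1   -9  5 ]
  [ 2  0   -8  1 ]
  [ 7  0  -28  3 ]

R1 ← 1/3·R1
  [ 1  1/3   -3  5/3 ]
  [ 2    0   -8    1 ]
  [ 7    0  -28    3 ]
R2 ← R2 − 2·R1
  [ 1   1/3   -3   5/3 ]
  [ 0  -2/3   -2  -7/3 ]
  [ 7     0  -28     3 ]
R3 ← R3 − 7·R1
  [ 1   1/3  -3    5/3 ]
  [ 0  -2/3  -2   -7/3 ]
  [ 0  -7/3  -7  -26/3 ]
R2 ← -3/2·R2
  [ 1   1/3  -3    5/3 ]
  [ 0     1   3    7/2 ]
  [ 0  -7/3  -7  -26/3 ]
R3 ← R3 + 7/3·R2
  [ 1  1/3  -3   5/3 ]
  [ 0    1   3   7/2 ]
  [ 0    0   0  -1/2 ]
R3 ← -2·R3
  [ 1  1/3  -3  5/3 ]
  [ 0    1   3  7/2 ]
  [ 0    0   0    1 ]
R2 ← R2 − 7/2·R3
  [ 1  1/3  -3  5/3 ]
  [ 0    1   3    0 ]
  [ 0    0   0    1 ]
R1 ← R1 − 5/3·R3
  [ 1  1/3  -3  0 ]
  [ 0    1   3  0 ]
  [ 0    0   0  1 ]
R1 ← R1 − 1/3·R2
  [ 1  0  -4  0 ]
  [ 0  1   3  0 ]
  [ 0  0   0  1 ]

[[1, 0, -4, 0], [0, 1, 3, 0], [0, 0, 0, 1]]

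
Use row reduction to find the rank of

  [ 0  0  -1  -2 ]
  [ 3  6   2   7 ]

R1 <-> R2
  [ 3  6   2   7 ]
  [ 0  0  -1  -2 ]
R1 -> 1/3·R1
  [ 1  2  2/3  7/3 ]
  [ 0  0   -1   -2 ]
R2 -> -1·R2
  [ 1  2  2/3  7/3 ]
  [ 0  0    1    2 ]
R1 -> R1 − 2/3·R2
  [ 1  2  0  1 ]
  [ 0  0  1  2 ]
The reduced form has 2 nonzero rows.

rank = 2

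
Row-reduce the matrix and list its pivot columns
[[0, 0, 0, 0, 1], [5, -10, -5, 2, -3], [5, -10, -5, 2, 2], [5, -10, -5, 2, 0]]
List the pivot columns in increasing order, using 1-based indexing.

ρ1 ↔ ρ2
  [ 5  -10  -5  2  -3 ]
  [ 0    0   0  0   1 ]
  [ 5  -10  -5  2   2 ]
  [ 5  -10  -5  2   0 ]
ρ1 -> 1/5·ρ1
  [ 1   -2  -1  2/5  -3/5 ]
  [ 0    0   0    0     1 ]
  [ 5  -10  -5    2     2 ]
  [ 5  -10  -5    2     0 ]
ρ3 -> ρ3 − 5·ρ1
  [ 1   -2  -1  2/5  -3/5 ]
  [ 0    0   0    0     1 ]
  [ 0    0   0    0     5 ]
  [ 5  -10  -5    2     0 ]
ρ4 -> ρ4 − 5·ρ1
  [ 1  -2  -1  2/5  -3/5 ]
  [ 0   0   0    0     1 ]
  [ 0   0   0    0     5 ]
  [ 0   0   0    0     3 ]
ρ3 -> ρ3 − 5·ρ2
  [ 1  -2  -1  2/5  -3/5 ]
  [ 0   0   0    0     1 ]
  [ 0   0   0    0     0 ]
  [ 0   0   0    0     3 ]
ρ4 -> ρ4 − 3·ρ2
  [ 1  -2  -1  2/5  -3/5 ]
  [ 0   0   0    0     1 ]
  [ 0   0   0    0     0 ]
  [ 0   0   0    0     0 ]
ρ1 -> ρ1 + 3/5·ρ2
  [ 1  -2  -1  2/5  0 ]
  [ 0   0   0    0  1 ]
  [ 0   0   0    0  0 ]
  [ 0   0   0    0  0 ]
Pivot columns are the columns containing a leading 1.

1, 5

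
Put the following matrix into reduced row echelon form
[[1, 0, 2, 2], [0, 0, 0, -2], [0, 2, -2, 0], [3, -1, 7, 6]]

[[1, 0, 2, 0], [0, 1, -1, 0], [0, 0, 0, 1], [0, 0, 0, 0]]

Subtract 3 times r1 from r4.
  [ 1   0   2   2 ]
  [ 0   0   0  -2 ]
  [ 0   2  -2   0 ]
  [ 0  -1   1   0 ]
Swap r2 and r3.
  [ 1   0   2   2 ]
  [ 0   2  -2   0 ]
  [ 0   0   0  -2 ]
  [ 0  -1   1   0 ]
Multiply r2 by 1/2.
  [ 1   0   2   2 ]
  [ 0   1  -1   0 ]
  [ 0   0   0  -2 ]
  [ 0  -1   1   0 ]
Add r2 to r4.
  [ 1  0   2   2 ]
  [ 0  1  -1   0 ]
  [ 0  0   0  -2 ]
  [ 0  0   0   0 ]
Multiply r3 by -1/2.
  [ 1  0   2  2 ]
  [ 0  1  -1  0 ]
  [ 0  0   0  1 ]
  [ 0  0   0  0 ]
Subtract 2 times r3 from r1.
  [ 1  0   2  0 ]
  [ 0  1  -1  0 ]
  [ 0  0   0  1 ]
  [ 0  0   0  0 ]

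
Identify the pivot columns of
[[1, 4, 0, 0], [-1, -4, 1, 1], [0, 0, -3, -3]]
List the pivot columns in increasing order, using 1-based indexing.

R2 ← R2 + R1
  [ 1  4   0   0 ]
  [ 0  0   1   1 ]
  [ 0  0  -3  -3 ]
R3 ← R3 + 3·R2
  [ 1  4  0  0 ]
  [ 0  0  1  1 ]
  [ 0  0  0  0 ]
Pivot columns are the columns containing a leading 1.

1, 3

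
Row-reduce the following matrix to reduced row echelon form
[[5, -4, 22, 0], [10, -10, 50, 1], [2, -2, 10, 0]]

[[1, 0, 2, 0], [0, 1, -3, 0], [0, 0, 0, 1]]

Multiply ρ1 by 1/5.
  [  1  -4/5  22/5  0 ]
  [ 10   -10    50  1 ]
  [  2    -2    10  0 ]
Subtract 10 times ρ1 from ρ2.
  [ 1  -4/5  22/5  0 ]
  [ 0    -2     6  1 ]
  [ 2    -2    10  0 ]
Subtract 2 times ρ1 from ρ3.
  [ 1  -4/5  22/5  0 ]
  [ 0    -2     6  1 ]
  [ 0  -2/5   6/5  0 ]
Multiply ρ2 by -1/2.
  [ 1  -4/5  22/5     0 ]
  [ 0     1    -3  -1/2 ]
  [ 0  -2/5   6/5     0 ]
Add 2/5 times ρ2 to ρ3.
  [ 1  -4/5  22/5     0 ]
  [ 0     1    -3  -1/2 ]
  [ 0     0     0  -1/5 ]
Multiply ρ3 by -5.
  [ 1  -4/5  22/5     0 ]
  [ 0     1    -3  -1/2 ]
  [ 0     0     0     1 ]
Add 1/2 times ρ3 to ρ2.
  [ 1  -4/5  22/5  0 ]
  [ 0     1    -3  0 ]
  [ 0     0     0  1 ]
Add 4/5 times ρ2 to ρ1.
  [ 1  0   2  0 ]
  [ 0  1  -3  0 ]
  [ 0  0   0  1 ]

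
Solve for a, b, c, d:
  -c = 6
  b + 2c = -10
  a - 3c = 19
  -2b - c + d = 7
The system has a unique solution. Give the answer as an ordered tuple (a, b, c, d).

Form the augmented matrix and row-reduce:
  [ 0   0  -1  0  |    6 ]
  [ 0   1   2  0  |  -10 ]
  [ 1   0  -3  0  |   19 ]
  [ 0  -2  -1  1  |    7 ]
R1 ↔ R3
  [ 1   0  -3  0  |   19 ]
  [ 0   1   2  0  |  -10 ]
  [ 0   0  -1  0  |    6 ]
  [ 0  -2  -1  1  |    7 ]
R4 ← R4 + 2·R2
  [ 1  0  -3  0  |   19 ]
  [ 0  1   2  0  |  -10 ]
  [ 0  0  -1  0  |    6 ]
  [ 0  0   3  1  |  -13 ]
R3 ← -1·R3
  [ 1  0  -3  0  |   19 ]
  [ 0  1   2  0  |  -10 ]
  [ 0  0   1  0  |   -6 ]
  [ 0  0   3  1  |  -13 ]
R4 ← R4 − 3·R3
  [ 1  0  -3  0  |   19 ]
  [ 0  1   2  0  |  -10 ]
  [ 0  0   1  0  |   -6 ]
  [ 0  0   0  1  |    5 ]
R2 ← R2 − 2·R3
  [ 1  0  -3  0  |  19 ]
  [ 0  1   0  0  |   2 ]
  [ 0  0   1  0  |  -6 ]
  [ 0  0   0  1  |   5 ]
R1 ← R1 + 3·R3
  [ 1  0  0  0  |   1 ]
  [ 0  1  0  0  |   2 ]
  [ 0  0  1  0  |  -6 ]
  [ 0  0  0  1  |   5 ]
Reading off the last column: a = 1, b = 2, c = -6, d = 5.

(1, 2, -6, 5)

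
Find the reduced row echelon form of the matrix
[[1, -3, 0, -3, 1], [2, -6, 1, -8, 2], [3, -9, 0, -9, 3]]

[[1, -3, 0, -3, 1], [0, 0, 1, -2, 0], [0, 0, 0, 0, 0]]

R2 ← R2 − 2·R1
  [ 1  -3  0  -3  1 ]
  [ 0   0  1  -2  0 ]
  [ 3  -9  0  -9  3 ]
R3 ← R3 − 3·R1
  [ 1  -3  0  -3  1 ]
  [ 0   0  1  -2  0 ]
  [ 0   0  0   0  0 ]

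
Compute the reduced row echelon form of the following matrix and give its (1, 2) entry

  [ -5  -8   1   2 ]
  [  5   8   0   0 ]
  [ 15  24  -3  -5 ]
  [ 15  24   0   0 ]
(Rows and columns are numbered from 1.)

R1 := -1/5·R1
  [  1  8/5  -1/5  -2/5 ]
  [  5    8     0     0 ]
  [ 15   24    -3    -5 ]
  [ 15   24     0     0 ]
R2 := R2 − 5·R1
  [  1  8/5  -1/5  -2/5 ]
  [  0    0     1     2 ]
  [ 15   24    -3    -5 ]
  [ 15   24     0     0 ]
R3 := R3 − 15·R1
  [  1  8/5  -1/5  -2/5 ]
  [  0    0     1     2 ]
  [  0    0     0     1 ]
  [ 15   24     0     0 ]
R4 := R4 − 15·R1
  [ 1  8/5  -1/5  -2/5 ]
  [ 0    0     1     2 ]
  [ 0    0     0     1 ]
  [ 0    0     3     6 ]
R4 := R4 − 3·R2
  [ 1  8/5  -1/5  -2/5 ]
  [ 0    0     1     2 ]
  [ 0    0     0     1 ]
  [ 0    0     0     0 ]
R2 := R2 − 2·R3
  [ 1  8/5  -1/5  -2/5 ]
  [ 0    0     1     0 ]
  [ 0    0     0     1 ]
  [ 0    0     0     0 ]
R1 := R1 + 2/5·R3
  [ 1  8/5  -1/5  0 ]
  [ 0    0     1  0 ]
  [ 0    0     0  1 ]
  [ 0    0     0  0 ]
R1 := R1 + 1/5·R2
  [ 1  8/5  0  0 ]
  [ 0    0  1  0 ]
  [ 0    0  0  1 ]
  [ 0    0  0  0 ]

8/5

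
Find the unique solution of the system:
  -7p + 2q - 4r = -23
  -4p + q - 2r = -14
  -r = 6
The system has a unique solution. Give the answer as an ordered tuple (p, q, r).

(5, -6, -6)

Form the augmented matrix and row-reduce:
  [ -7  2  -4  |  -23 ]
  [ -4  1  -2  |  -14 ]
  [  0  0  -1  |    6 ]
R1 ← -1/7·R1
  [  1  -2/7  4/7  |  23/7 ]
  [ -4     1   -2  |   -14 ]
  [  0     0   -1  |     6 ]
R2 ← R2 + 4·R1
  [ 1  -2/7  4/7  |  23/7 ]
  [ 0  -1/7  2/7  |  -6/7 ]
  [ 0     0   -1  |     6 ]
R2 ← -7·R2
  [ 1  -2/7  4/7  |  23/7 ]
  [ 0     1   -2  |     6 ]
  [ 0     0   -1  |     6 ]
R3 ← -1·R3
  [ 1  -2/7  4/7  |  23/7 ]
  [ 0     1   -2  |     6 ]
  [ 0     0    1  |    -6 ]
R2 ← R2 + 2·R3
  [ 1  -2/7  4/7  |  23/7 ]
  [ 0     1    0  |    -6 ]
  [ 0     0    1  |    -6 ]
R1 ← R1 − 4/7·R3
  [ 1  -2/7  0  |  47/7 ]
  [ 0     1  0  |    -6 ]
  [ 0     0  1  |    -6 ]
R1 ← R1 + 2/7·R2
  [ 1  0  0  |   5 ]
  [ 0  1  0  |  -6 ]
  [ 0  0  1  |  -6 ]
Reading off the last column: p = 5, q = -6, r = -6.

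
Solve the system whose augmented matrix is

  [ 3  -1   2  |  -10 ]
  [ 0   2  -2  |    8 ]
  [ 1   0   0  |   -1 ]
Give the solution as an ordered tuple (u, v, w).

(-1, 1, -3)

R1 := 1/3·R1
  [ 1  -1/3  2/3  |  -10/3 ]
  [ 0     2   -2  |      8 ]
  [ 1     0    0  |     -1 ]
R3 := R3 − R1
  [ 1  -1/3   2/3  |  -10/3 ]
  [ 0     2    -2  |      8 ]
  [ 0   1/3  -2/3  |    7/3 ]
R2 := 1/2·R2
  [ 1  -1/3   2/3  |  -10/3 ]
  [ 0     1    -1  |      4 ]
  [ 0   1/3  -2/3  |    7/3 ]
R3 := R3 − 1/3·R2
  [ 1  -1/3   2/3  |  -10/3 ]
  [ 0     1    -1  |      4 ]
  [ 0     0  -1/3  |      1 ]
R3 := -3·R3
  [ 1  -1/3  2/3  |  -10/3 ]
  [ 0     1   -1  |      4 ]
  [ 0     0    1  |     -3 ]
R2 := R2 + R3
  [ 1  -1/3  2/3  |  -10/3 ]
  [ 0     1    0  |      1 ]
  [ 0     0    1  |     -3 ]
R1 := R1 − 2/3·R3
  [ 1  -1/3  0  |  -4/3 ]
  [ 0     1  0  |     1 ]
  [ 0     0  1  |    -3 ]
R1 := R1 + 1/3·R2
  [ 1  0  0  |  -1 ]
  [ 0  1  0  |   1 ]
  [ 0  0  1  |  -3 ]
Reading off the last column: u = -1, v = 1, w = -3.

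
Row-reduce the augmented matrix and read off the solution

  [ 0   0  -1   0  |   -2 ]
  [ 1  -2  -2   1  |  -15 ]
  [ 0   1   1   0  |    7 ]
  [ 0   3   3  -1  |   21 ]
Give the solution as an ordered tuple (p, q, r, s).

(-1, 5, 2, 0)

Swap R1 and R2.
  [ 1  -2  -2   1  |  -15 ]
  [ 0   0  -1   0  |   -2 ]
  [ 0   1   1   0  |    7 ]
  [ 0   3   3  -1  |   21 ]
Swap R2 and R3.
  [ 1  -2  -2   1  |  -15 ]
  [ 0   1   1   0  |    7 ]
  [ 0   0  -1   0  |   -2 ]
  [ 0   3   3  -1  |   21 ]
Subtract 3 times R2 from R4.
  [ 1  -2  -2   1  |  -15 ]
  [ 0   1   1   0  |    7 ]
  [ 0   0  -1   0  |   -2 ]
  [ 0   0   0  -1  |    0 ]
Multiply R3 by -1.
  [ 1  -2  -2   1  |  -15 ]
  [ 0   1   1   0  |    7 ]
  [ 0   0   1   0  |    2 ]
  [ 0   0   0  -1  |    0 ]
Multiply R4 by -1.
  [ 1  -2  -2  1  |  -15 ]
  [ 0   1   1  0  |    7 ]
  [ 0   0   1  0  |    2 ]
  [ 0   0   0  1  |    0 ]
Subtract R4 from R1.
  [ 1  -2  -2  0  |  -15 ]
  [ 0   1   1  0  |    7 ]
  [ 0   0   1  0  |    2 ]
  [ 0   0   0  1  |    0 ]
Subtract R3 from R2.
  [ 1  -2  -2  0  |  -15 ]
  [ 0   1   0  0  |    5 ]
  [ 0   0   1  0  |    2 ]
  [ 0   0   0  1  |    0 ]
Add 2 times R3 to R1.
  [ 1  -2  0  0  |  -11 ]
  [ 0   1  0  0  |    5 ]
  [ 0   0  1  0  |    2 ]
  [ 0   0  0  1  |    0 ]
Add 2 times R2 to R1.
  [ 1  0  0  0  |  -1 ]
  [ 0  1  0  0  |   5 ]
  [ 0  0  1  0  |   2 ]
  [ 0  0  0  1  |   0 ]
Reading off the last column: p = -1, q = 5, r = 2, s = 0.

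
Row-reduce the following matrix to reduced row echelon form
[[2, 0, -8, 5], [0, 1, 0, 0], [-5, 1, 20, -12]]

[[1, 0, -4, 0], [0, 1, 0, 0], [0, 0, 0, 1]]

R1 ← 1/2·R1
R3 ← R3 + 5·R1
R3 ← R3 − R2
R3 ← 2·R3
R1 ← R1 − 5/2·R3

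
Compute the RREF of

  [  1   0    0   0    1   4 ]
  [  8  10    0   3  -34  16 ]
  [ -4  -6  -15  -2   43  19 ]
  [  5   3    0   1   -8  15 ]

[[1, 0, 0, 0, 1, 4], [0, 1, 0, 0, -3, -1], [0, 0, 1, 0, -7/5, -5/3], [0, 0, 0, 1, -4, -2]]

R2 -> R2 − 8·R1
  [  1   0    0   0    1    4 ]
  [  0  10    0   3  -42  -16 ]
  [ -4  -6  -15  -2   43   19 ]
  [  5   3    0   1   -8   15 ]
R3 -> R3 + 4·R1
  [ 1   0    0   0    1    4 ]
  [ 0  10    0   3  -42  -16 ]
  [ 0  -6  -15  -2   47   35 ]
  [ 5   3    0   1   -8   15 ]
R4 -> R4 − 5·R1
  [ 1   0    0   0    1    4 ]
  [ 0  10    0   3  -42  -16 ]
  [ 0  -6  -15  -2   47   35 ]
  [ 0   3    0   1  -13   -5 ]
R2 -> 1/10·R2
  [ 1   0    0     0      1     4 ]
  [ 0   1    0  3/10  -21/5  -8/5 ]
  [ 0  -6  -15    -2     47    35 ]
  [ 0   3    0     1    -13    -5 ]
R3 -> R3 + 6·R2
  [ 1  0    0     0      1      4 ]
  [ 0  1    0  3/10  -21/5   -8/5 ]
  [ 0  0  -15  -1/5  109/5  127/5 ]
  [ 0  3    0     1    -13     -5 ]
R4 -> R4 − 3·R2
  [ 1  0    0     0      1      4 ]
  [ 0  1    0  3/10  -21/5   -8/5 ]
  [ 0  0  -15  -1/5  109/5  127/5 ]
  [ 0  0    0  1/10   -2/5   -1/5 ]
R3 -> -1/15·R3
  [ 1  0  0     0        1        4 ]
  [ 0  1  0  3/10    -21/5     -8/5 ]
  [ 0  0  1  1/75  -109/75  -127/75 ]
  [ 0  0  0  1/10     -2/5     -1/5 ]
R4 -> 10·R4
  [ 1  0  0     0        1        4 ]
  [ 0  1  0  3/10    -21/5     -8/5 ]
  [ 0  0  1  1/75  -109/75  -127/75 ]
  [ 0  0  0     1       -4       -2 ]
R3 -> R3 − 1/75·R4
  [ 1  0  0     0      1     4 ]
  [ 0  1  0  3/10  -21/5  -8/5 ]
  [ 0  0  1     0   -7/5  -5/3 ]
  [ 0  0  0     1     -4    -2 ]
R2 -> R2 − 3/10·R4
  [ 1  0  0  0     1     4 ]
  [ 0  1  0  0    -3    -1 ]
  [ 0  0  1  0  -7/5  -5/3 ]
  [ 0  0  0  1    -4    -2 ]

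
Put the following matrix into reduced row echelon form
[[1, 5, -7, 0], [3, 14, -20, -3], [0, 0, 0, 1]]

Subtract 3 times R1 from R2.
  [ 1   5  -7   0 ]
  [ 0  -1   1  -3 ]
  [ 0   0   0   1 ]
Multiply R2 by -1.
  [ 1  5  -7  0 ]
  [ 0  1  -1  3 ]
  [ 0  0   0  1 ]
Subtract 3 times R3 from R2.
  [ 1  5  -7  0 ]
  [ 0  1  -1  0 ]
  [ 0  0   0  1 ]
Subtract 5 times R2 from R1.
  [ 1  0  -2  0 ]
  [ 0  1  -1  0 ]
  [ 0  0   0  1 ]

[[1, 0, -2, 0], [0, 1, -1, 0], [0, 0, 0, 1]]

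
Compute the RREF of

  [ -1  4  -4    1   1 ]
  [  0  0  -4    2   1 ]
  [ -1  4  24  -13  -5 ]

R1 -> -1·R1
R3 -> R3 + R1
R2 -> -1/4·R2
R3 -> R3 − 28·R2
R2 -> R2 + 1/4·R3
R1 -> R1 + R3
R1 -> R1 − 4·R2

[[1, -4, 0, 1, 0], [0, 0, 1, -1/2, 0], [0, 0, 0, 0, 1]]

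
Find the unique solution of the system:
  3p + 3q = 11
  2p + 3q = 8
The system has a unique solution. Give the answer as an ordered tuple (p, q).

(3, 2/3)

Form the augmented matrix and row-reduce:
  [ 3  3  |  11 ]
  [ 2  3  |   8 ]
R1 -> 1/3·R1
  [ 1  1  |  11/3 ]
  [ 2  3  |     8 ]
R2 -> R2 − 2·R1
  [ 1  1  |  11/3 ]
  [ 0  1  |   2/3 ]
R1 -> R1 − R2
  [ 1  0  |    3 ]
  [ 0  1  |  2/3 ]
Reading off the last column: p = 3, q = 2/3.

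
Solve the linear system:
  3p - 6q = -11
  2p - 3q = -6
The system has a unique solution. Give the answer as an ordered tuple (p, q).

Form the augmented matrix and row-reduce:
  [ 3  -6  |  -11 ]
  [ 2  -3  |   -6 ]
R1 → 1/3·R1
R2 → R2 − 2·R1
R1 → R1 + 2·R2
Reading off the last column: p = -1, q = 4/3.

(-1, 4/3)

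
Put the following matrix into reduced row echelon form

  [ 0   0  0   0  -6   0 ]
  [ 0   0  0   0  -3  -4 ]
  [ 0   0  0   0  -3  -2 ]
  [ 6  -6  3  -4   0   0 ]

r1 <=> r4
  [ 6  -6  3  -4   0   0 ]
  [ 0   0  0   0  -3  -4 ]
  [ 0   0  0   0  -3  -2 ]
  [ 0   0  0   0  -6   0 ]
r1 ← 1/6·r1
  [ 1  -1  1/2  -2/3   0   0 ]
  [ 0   0    0     0  -3  -4 ]
  [ 0   0    0     0  -3  -2 ]
  [ 0   0    0     0  -6   0 ]
r2 ← -1/3·r2
  [ 1  -1  1/2  -2/3   0    0 ]
  [ 0   0    0     0   1  4/3 ]
  [ 0   0    0     0  -3   -2 ]
  [ 0   0    0     0  -6    0 ]
r3 ← r3 + 3·r2
  [ 1  -1  1/2  -2/3   0    0 ]
  [ 0   0    0     0   1  4/3 ]
  [ 0   0    0     0   0    2 ]
  [ 0   0    0     0  -6    0 ]
r4 ← r4 + 6·r2
  [ 1  -1  1/2  -2/3  0    0 ]
  [ 0   0    0     0  1  4/3 ]
  [ 0   0    0     0  0    2 ]
  [ 0   0    0     0  0    8 ]
r3 ← 1/2·r3
  [ 1  -1  1/2  -2/3  0    0 ]
  [ 0   0    0     0  1  4/3 ]
  [ 0   0    0     0  0    1 ]
  [ 0   0    0     0  0    8 ]
r4 ← r4 − 8·r3
  [ 1  -1  1/2  -2/3  0    0 ]
  [ 0   0    0     0  1  4/3 ]
  [ 0   0    0     0  0    1 ]
  [ 0   0    0     0  0    0 ]
r2 ← r2 − 4/3·r3
  [ 1  -1  1/2  -2/3  0  0 ]
  [ 0   0    0     0  1  0 ]
  [ 0   0    0     0  0  1 ]
  [ 0   0    0     0  0  0 ]

[[1, -1, 1/2, -2/3, 0, 0], [0, 0, 0, 0, 1, 0], [0, 0, 0, 0, 0, 1], [0, 0, 0, 0, 0, 0]]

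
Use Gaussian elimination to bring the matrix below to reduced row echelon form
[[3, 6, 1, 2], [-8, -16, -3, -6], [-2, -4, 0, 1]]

R1 -> 1/3·R1
  [  1    2  1/3  2/3 ]
  [ -8  -16   -3   -6 ]
  [ -2   -4    0    1 ]
R2 -> R2 + 8·R1
  [  1   2   1/3   2/3 ]
  [  0   0  -1/3  -2/3 ]
  [ -2  -4     0     1 ]
R3 -> R3 + 2·R1
  [ 1  2   1/3   2/3 ]
  [ 0  0  -1/3  -2/3 ]
  [ 0  0   2/3   7/3 ]
R2 -> -3·R2
  [ 1  2  1/3  2/3 ]
  [ 0  0    1    2 ]
  [ 0  0  2/3  7/3 ]
R3 -> R3 − 2/3·R2
  [ 1  2  1/3  2/3 ]
  [ 0  0    1    2 ]
  [ 0  0    0    1 ]
R2 -> R2 − 2·R3
  [ 1  2  1/3  2/3 ]
  [ 0  0    1    0 ]
  [ 0  0    0    1 ]
R1 -> R1 − 2/3·R3
  [ 1  2  1/3  0 ]
  [ 0  0    1  0 ]
  [ 0  0    0  1 ]
R1 -> R1 − 1/3·R2
  [ 1  2  0  0 ]
  [ 0  0  1  0 ]
  [ 0  0  0  1 ]

[[1, 2, 0, 0], [0, 0, 1, 0], [0, 0, 0, 1]]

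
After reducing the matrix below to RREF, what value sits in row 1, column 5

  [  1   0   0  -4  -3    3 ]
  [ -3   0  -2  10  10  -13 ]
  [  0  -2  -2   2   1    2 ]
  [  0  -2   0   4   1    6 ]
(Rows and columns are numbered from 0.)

-3

ρ2 → ρ2 + 3·ρ1
  [ 1   0   0  -4  -3   3 ]
  [ 0   0  -2  -2   1  -4 ]
  [ 0  -2  -2   2   1   2 ]
  [ 0  -2   0   4   1   6 ]
ρ2 ↔ ρ3
  [ 1   0   0  -4  -3   3 ]
  [ 0  -2  -2   2   1   2 ]
  [ 0   0  -2  -2   1  -4 ]
  [ 0  -2   0   4   1   6 ]
ρ2 → -1/2·ρ2
  [ 1   0   0  -4    -3   3 ]
  [ 0   1   1  -1  -1/2  -1 ]
  [ 0   0  -2  -2     1  -4 ]
  [ 0  -2   0   4     1   6 ]
ρ4 → ρ4 + 2·ρ2
  [ 1  0   0  -4    -3   3 ]
  [ 0  1   1  -1  -1/2  -1 ]
  [ 0  0  -2  -2     1  -4 ]
  [ 0  0   2   2     0   4 ]
ρ3 → -1/2·ρ3
  [ 1  0  0  -4    -3   3 ]
  [ 0  1  1  -1  -1/2  -1 ]
  [ 0  0  1   1  -1/2   2 ]
  [ 0  0  2   2     0   4 ]
ρ4 → ρ4 − 2·ρ3
  [ 1  0  0  -4    -3   3 ]
  [ 0  1  1  -1  -1/2  -1 ]
  [ 0  0  1   1  -1/2   2 ]
  [ 0  0  0   0     1   0 ]
ρ3 → ρ3 + 1/2·ρ4
  [ 1  0  0  -4    -3   3 ]
  [ 0  1  1  -1  -1/2  -1 ]
  [ 0  0  1   1     0   2 ]
  [ 0  0  0   0     1   0 ]
ρ2 → ρ2 + 1/2·ρ4
  [ 1  0  0  -4  -3   3 ]
  [ 0  1  1  -1   0  -1 ]
  [ 0  0  1   1   0   2 ]
  [ 0  0  0   0   1   0 ]
ρ1 → ρ1 + 3·ρ4
  [ 1  0  0  -4  0   3 ]
  [ 0  1  1  -1  0  -1 ]
  [ 0  0  1   1  0   2 ]
  [ 0  0  0   0  1   0 ]
ρ2 → ρ2 − ρ3
  [ 1  0  0  -4  0   3 ]
  [ 0  1  0  -2  0  -3 ]
  [ 0  0  1   1  0   2 ]
  [ 0  0  0   0  1   0 ]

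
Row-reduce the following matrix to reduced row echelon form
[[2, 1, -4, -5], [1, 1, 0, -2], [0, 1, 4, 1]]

[[1, 0, -4, -3], [0, 1, 4, 1], [0, 0, 0, 0]]

R1 -> 1/2·R1
  [ 1  1/2  -2  -5/2 ]
  [ 1    1   0    -2 ]
  [ 0    1   4     1 ]
R2 -> R2 − R1
  [ 1  1/2  -2  -5/2 ]
  [ 0  1/2   2   1/2 ]
  [ 0    1   4     1 ]
R2 -> 2·R2
  [ 1  1/2  -2  -5/2 ]
  [ 0    1   4     1 ]
  [ 0    1   4     1 ]
R3 -> R3 − R2
  [ 1  1/2  -2  -5/2 ]
  [ 0    1   4     1 ]
  [ 0    0   0     0 ]
R1 -> R1 − 1/2·R2
  [ 1  0  -4  -3 ]
  [ 0  1   4   1 ]
  [ 0  0   0   0 ]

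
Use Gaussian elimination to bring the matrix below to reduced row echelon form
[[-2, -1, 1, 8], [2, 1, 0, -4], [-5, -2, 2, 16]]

Multiply R1 by -1/2.
  [  1  1/2  -1/2  -4 ]
  [  2    1     0  -4 ]
  [ -5   -2     2  16 ]
Subtract 2 times R1 from R2.
  [  1  1/2  -1/2  -4 ]
  [  0    0     1   4 ]
  [ -5   -2     2  16 ]
Add 5 times R1 to R3.
  [ 1  1/2  -1/2  -4 ]
  [ 0    0     1   4 ]
  [ 0  1/2  -1/2  -4 ]
Swap R2 and R3.
  [ 1  1/2  -1/2  -4 ]
  [ 0  1/2  -1/2  -4 ]
  [ 0    0     1   4 ]
Multiply R2 by 2.
  [ 1  1/2  -1/2  -4 ]
  [ 0    1    -1  -8 ]
  [ 0    0     1   4 ]
Add R3 to R2.
  [ 1  1/2  -1/2  -4 ]
  [ 0    1     0  -4 ]
  [ 0    0     1   4 ]
Add 1/2 times R3 to R1.
  [ 1  1/2  0  -2 ]
  [ 0    1  0  -4 ]
  [ 0    0  1   4 ]
Subtract 1/2 times R2 from R1.
  [ 1  0  0   0 ]
  [ 0  1  0  -4 ]
  [ 0  0  1   4 ]

[[1, 0, 0, 0], [0, 1, 0, -4], [0, 0, 1, 4]]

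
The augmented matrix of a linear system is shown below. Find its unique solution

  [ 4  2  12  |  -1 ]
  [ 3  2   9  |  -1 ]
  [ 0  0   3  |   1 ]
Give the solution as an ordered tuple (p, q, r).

r1 ← 1/4·r1
r2 ← r2 − 3·r1
r2 ← 2·r2
r3 ← 1/3·r3
r1 ← r1 − 3·r3
r1 ← r1 − 1/2·r2
Reading off the last column: p = -1, q = -1/2, r = 1/3.

(-1, -1/2, 1/3)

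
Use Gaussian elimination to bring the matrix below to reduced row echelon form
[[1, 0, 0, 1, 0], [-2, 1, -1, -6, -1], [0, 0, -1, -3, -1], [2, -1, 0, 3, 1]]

R2 ← R2 + 2·R1
  [ 1   0   0   1   0 ]
  [ 0   1  -1  -4  -1 ]
  [ 0   0  -1  -3  -1 ]
  [ 2  -1   0   3   1 ]
R4 ← R4 − 2·R1
  [ 1   0   0   1   0 ]
  [ 0   1  -1  -4  -1 ]
  [ 0   0  -1  -3  -1 ]
  [ 0  -1   0   1   1 ]
R4 ← R4 + R2
  [ 1  0   0   1   0 ]
  [ 0  1  -1  -4  -1 ]
  [ 0  0  -1  -3  -1 ]
  [ 0  0  -1  -3   0 ]
R3 ← -1·R3
  [ 1  0   0   1   0 ]
  [ 0  1  -1  -4  -1 ]
  [ 0  0   1   3   1 ]
  [ 0  0  -1  -3   0 ]
R4 ← R4 + R3
  [ 1  0   0   1   0 ]
  [ 0  1  -1  -4  -1 ]
  [ 0  0   1   3   1 ]
  [ 0  0   0   0   1 ]
R3 ← R3 − R4
  [ 1  0   0   1   0 ]
  [ 0  1  -1  -4  -1 ]
  [ 0  0   1   3   0 ]
  [ 0  0   0   0   1 ]
R2 ← R2 + R4
  [ 1  0   0   1  0 ]
  [ 0  1  -1  -4  0 ]
  [ 0  0   1   3  0 ]
  [ 0  0   0   0  1 ]
R2 ← R2 + R3
  [ 1  0  0   1  0 ]
  [ 0  1  0  -1  0 ]
  [ 0  0  1   3  0 ]
  [ 0  0  0   0  1 ]

[[1, 0, 0, 1, 0], [0, 1, 0, -1, 0], [0, 0, 1, 3, 0], [0, 0, 0, 0, 1]]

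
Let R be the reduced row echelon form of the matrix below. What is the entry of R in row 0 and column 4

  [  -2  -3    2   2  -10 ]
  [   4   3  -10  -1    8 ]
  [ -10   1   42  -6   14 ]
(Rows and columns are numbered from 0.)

r1 -> -1/2·r1
  [   1  3/2   -1  -1   5 ]
  [   4    3  -10  -1   8 ]
  [ -10    1   42  -6  14 ]
r2 -> r2 − 4·r1
  [   1  3/2  -1  -1    5 ]
  [   0   -3  -6   3  -12 ]
  [ -10    1  42  -6   14 ]
r3 -> r3 + 10·r1
  [ 1  3/2  -1   -1    5 ]
  [ 0   -3  -6    3  -12 ]
  [ 0   16  32  -16   64 ]
r2 -> -1/3·r2
  [ 1  3/2  -1   -1   5 ]
  [ 0    1   2   -1   4 ]
  [ 0   16  32  -16  64 ]
r3 -> r3 − 16·r2
  [ 1  3/2  -1  -1  5 ]
  [ 0    1   2  -1  4 ]
  [ 0    0   0   0  0 ]
r1 -> r1 − 3/2·r2
  [ 1  0  -4  1/2  -1 ]
  [ 0  1   2   -1   4 ]
  [ 0  0   0    0   0 ]

-1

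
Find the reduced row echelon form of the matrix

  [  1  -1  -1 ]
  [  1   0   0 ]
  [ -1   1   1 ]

[[1, 0, 0], [0, 1, 1], [0, 0, 0]]

Subtract ρ1 from ρ2.
  [  1  -1  -1 ]
  [  0   1   1 ]
  [ -1   1   1 ]
Add ρ1 to ρ3.
  [ 1  -1  -1 ]
  [ 0   1   1 ]
  [ 0   0   0 ]
Add ρ2 to ρ1.
  [ 1  0  0 ]
  [ 0  1  1 ]
  [ 0  0  0 ]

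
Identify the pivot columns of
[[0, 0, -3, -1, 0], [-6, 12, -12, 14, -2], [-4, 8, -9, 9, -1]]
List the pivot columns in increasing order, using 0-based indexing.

0, 2, 4

r1 <=> r2
  [ -6  12  -12  14  -2 ]
  [  0   0   -3  -1   0 ]
  [ -4   8   -9   9  -1 ]
r1 := -1/6·r1
  [  1  -2   2  -7/3  1/3 ]
  [  0   0  -3    -1    0 ]
  [ -4   8  -9     9   -1 ]
r3 := r3 + 4·r1
  [ 1  -2   2  -7/3  1/3 ]
  [ 0   0  -3    -1    0 ]
  [ 0   0  -1  -1/3  1/3 ]
r2 := -1/3·r2
  [ 1  -2   2  -7/3  1/3 ]
  [ 0   0   1   1/3    0 ]
  [ 0   0  -1  -1/3  1/3 ]
r3 := r3 + r2
  [ 1  -2  2  -7/3  1/3 ]
  [ 0   0  1   1/3    0 ]
  [ 0   0  0     0  1/3 ]
r3 := 3·r3
  [ 1  -2  2  -7/3  1/3 ]
  [ 0   0  1   1/3    0 ]
  [ 0   0  0     0    1 ]
r1 := r1 − 1/3·r3
  [ 1  -2  2  -7/3  0 ]
  [ 0   0  1   1/3  0 ]
  [ 0   0  0     0  1 ]
r1 := r1 − 2·r2
  [ 1  -2  0   -3  0 ]
  [ 0   0  1  1/3  0 ]
  [ 0   0  0    0  1 ]
Pivot columns are the columns containing a leading 1.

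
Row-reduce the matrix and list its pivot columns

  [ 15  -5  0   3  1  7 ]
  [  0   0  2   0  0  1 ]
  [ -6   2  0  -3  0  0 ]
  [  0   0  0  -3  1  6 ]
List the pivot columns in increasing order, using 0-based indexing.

0, 2, 3, 4

ρ1 := 1/15·ρ1
  [  1  -1/3  0  1/5  1/15  7/15 ]
  [  0     0  2    0     0     1 ]
  [ -6     2  0   -3     0     0 ]
  [  0     0  0   -3     1     6 ]
ρ3 := ρ3 + 6·ρ1
  [ 1  -1/3  0   1/5  1/15  7/15 ]
  [ 0     0  2     0     0     1 ]
  [ 0     0  0  -9/5   2/5  14/5 ]
  [ 0     0  0    -3     1     6 ]
ρ2 := 1/2·ρ2
  [ 1  -1/3  0   1/5  1/15  7/15 ]
  [ 0     0  1     0     0   1/2 ]
  [ 0     0  0  -9/5   2/5  14/5 ]
  [ 0     0  0    -3     1     6 ]
ρ3 := -5/9·ρ3
  [ 1  -1/3  0  1/5  1/15   7/15 ]
  [ 0     0  1    0     0    1/2 ]
  [ 0     0  0    1  -2/9  -14/9 ]
  [ 0     0  0   -3     1      6 ]
ρ4 := ρ4 + 3·ρ3
  [ 1  -1/3  0  1/5  1/15   7/15 ]
  [ 0     0  1    0     0    1/2 ]
  [ 0     0  0    1  -2/9  -14/9 ]
  [ 0     0  0    0   1/3    4/3 ]
ρ4 := 3·ρ4
  [ 1  -1/3  0  1/5  1/15   7/15 ]
  [ 0     0  1    0     0    1/2 ]
  [ 0     0  0    1  -2/9  -14/9 ]
  [ 0     0  0    0     1      4 ]
ρ3 := ρ3 + 2/9·ρ4
  [ 1  -1/3  0  1/5  1/15  7/15 ]
  [ 0     0  1    0     0   1/2 ]
  [ 0     0  0    1     0  -2/3 ]
  [ 0     0  0    0     1     4 ]
ρ1 := ρ1 − 1/15·ρ4
  [ 1  -1/3  0  1/5  0   1/5 ]
  [ 0     0  1    0  0   1/2 ]
  [ 0     0  0    1  0  -2/3 ]
  [ 0     0  0    0  1     4 ]
ρ1 := ρ1 − 1/5·ρ3
  [ 1  -1/3  0  0  0   1/3 ]
  [ 0     0  1  0  0   1/2 ]
  [ 0     0  0  1  0  -2/3 ]
  [ 0     0  0  0  1     4 ]
Pivot columns are the columns containing a leading 1.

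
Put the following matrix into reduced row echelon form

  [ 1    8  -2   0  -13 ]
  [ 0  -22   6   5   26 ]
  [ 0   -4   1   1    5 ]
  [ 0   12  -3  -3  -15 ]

R2 → -1/22·R2
R3 → R3 + 4·R2
R4 → R4 − 12·R2
R3 → -11·R3
R4 → R4 − 3/11·R3
R2 → R2 + 3/11·R3
R1 → R1 + 2·R3
R1 → R1 − 8·R2

[[1, 0, 0, 2, -3], [0, 1, 0, -1/2, -2], [0, 0, 1, -1, -3], [0, 0, 0, 0, 0]]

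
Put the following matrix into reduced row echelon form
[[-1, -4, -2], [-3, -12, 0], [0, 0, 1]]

[[1, 4, 0], [0, 0, 1], [0, 0, 0]]

R1 → -1·R1
  [  1    4  2 ]
  [ -3  -12  0 ]
  [  0    0  1 ]
R2 → R2 + 3·R1
  [ 1  4  2 ]
  [ 0  0  6 ]
  [ 0  0  1 ]
R2 → 1/6·R2
  [ 1  4  2 ]
  [ 0  0  1 ]
  [ 0  0  1 ]
R3 → R3 − R2
  [ 1  4  2 ]
  [ 0  0  1 ]
  [ 0  0  0 ]
R1 → R1 − 2·R2
  [ 1  4  0 ]
  [ 0  0  1 ]
  [ 0  0  0 ]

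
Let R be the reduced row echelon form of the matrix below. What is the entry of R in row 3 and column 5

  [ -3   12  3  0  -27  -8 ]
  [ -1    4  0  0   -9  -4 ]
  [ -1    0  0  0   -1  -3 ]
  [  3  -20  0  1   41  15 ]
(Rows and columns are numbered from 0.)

Multiply ρ1 by -1/3.
  [  1   -4  -1  0   9  8/3 ]
  [ -1    4   0  0  -9   -4 ]
  [ -1    0   0  0  -1   -3 ]
  [  3  -20   0  1  41   15 ]
Add ρ1 to ρ2.
  [  1   -4  -1  0   9   8/3 ]
  [  0    0  -1  0   0  -4/3 ]
  [ -1    0   0  0  -1    -3 ]
  [  3  -20   0  1  41    15 ]
Add ρ1 to ρ3.
  [ 1   -4  -1  0   9   8/3 ]
  [ 0    0  -1  0   0  -4/3 ]
  [ 0   -4  -1  0   8  -1/3 ]
  [ 3  -20   0  1  41    15 ]
Subtract 3 times ρ1 from ρ4.
  [ 1  -4  -1  0   9   8/3 ]
  [ 0   0  -1  0   0  -4/3 ]
  [ 0  -4  -1  0   8  -1/3 ]
  [ 0  -8   3  1  14     7 ]
Swap ρ2 and ρ3.
  [ 1  -4  -1  0   9   8/3 ]
  [ 0  -4  -1  0   8  -1/3 ]
  [ 0   0  -1  0   0  -4/3 ]
  [ 0  -8   3  1  14     7 ]
Multiply ρ2 by -1/4.
  [ 1  -4   -1  0   9   8/3 ]
  [ 0   1  1/4  0  -2  1/12 ]
  [ 0   0   -1  0   0  -4/3 ]
  [ 0  -8    3  1  14     7 ]
Add 8 times ρ2 to ρ4.
  [ 1  -4   -1  0   9   8/3 ]
  [ 0   1  1/4  0  -2  1/12 ]
  [ 0   0   -1  0   0  -4/3 ]
  [ 0   0    5  1  -2  23/3 ]
Multiply ρ3 by -1.
  [ 1  -4   -1  0   9   8/3 ]
  [ 0   1  1/4  0  -2  1/12 ]
  [ 0   0    1  0   0   4/3 ]
  [ 0   0    5  1  -2  23/3 ]
Subtract 5 times ρ3 from ρ4.
  [ 1  -4   -1  0   9   8/3 ]
  [ 0   1  1/4  0  -2  1/12 ]
  [ 0   0    1  0   0   4/3 ]
  [ 0   0    0  1  -2     1 ]
Subtract 1/4 times ρ3 from ρ2.
  [ 1  -4  -1  0   9   8/3 ]
  [ 0   1   0  0  -2  -1/4 ]
  [ 0   0   1  0   0   4/3 ]
  [ 0   0   0  1  -2     1 ]
Add ρ3 to ρ1.
  [ 1  -4  0  0   9     4 ]
  [ 0   1  0  0  -2  -1/4 ]
  [ 0   0  1  0   0   4/3 ]
  [ 0   0  0  1  -2     1 ]
Add 4 times ρ2 to ρ1.
  [ 1  0  0  0   1     3 ]
  [ 0  1  0  0  -2  -1/4 ]
  [ 0  0  1  0   0   4/3 ]
  [ 0  0  0  1  -2     1 ]

1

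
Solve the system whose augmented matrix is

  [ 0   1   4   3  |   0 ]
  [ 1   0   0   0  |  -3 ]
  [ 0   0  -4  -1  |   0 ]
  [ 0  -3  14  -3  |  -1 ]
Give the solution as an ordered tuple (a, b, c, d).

(-3, -4, -1/2, 2)

R1 <-> R2
  [ 1   0   0   0  |  -3 ]
  [ 0   1   4   3  |   0 ]
  [ 0   0  -4  -1  |   0 ]
  [ 0  -3  14  -3  |  -1 ]
R4 -> R4 + 3·R2
  [ 1  0   0   0  |  -3 ]
  [ 0  1   4   3  |   0 ]
  [ 0  0  -4  -1  |   0 ]
  [ 0  0  26   6  |  -1 ]
R3 -> -1/4·R3
  [ 1  0   0    0  |  -3 ]
  [ 0  1   4    3  |   0 ]
  [ 0  0   1  1/4  |   0 ]
  [ 0  0  26    6  |  -1 ]
R4 -> R4 − 26·R3
  [ 1  0  0     0  |  -3 ]
  [ 0  1  4     3  |   0 ]
  [ 0  0  1   1/4  |   0 ]
  [ 0  0  0  -1/2  |  -1 ]
R4 -> -2·R4
  [ 1  0  0    0  |  -3 ]
  [ 0  1  4    3  |   0 ]
  [ 0  0  1  1/4  |   0 ]
  [ 0  0  0    1  |   2 ]
R3 -> R3 − 1/4·R4
  [ 1  0  0  0  |    -3 ]
  [ 0  1  4  3  |     0 ]
  [ 0  0  1  0  |  -1/2 ]
  [ 0  0  0  1  |     2 ]
R2 -> R2 − 3·R4
  [ 1  0  0  0  |    -3 ]
  [ 0  1  4  0  |    -6 ]
  [ 0  0  1  0  |  -1/2 ]
  [ 0  0  0  1  |     2 ]
R2 -> R2 − 4·R3
  [ 1  0  0  0  |    -3 ]
  [ 0  1  0  0  |    -4 ]
  [ 0  0  1  0  |  -1/2 ]
  [ 0  0  0  1  |     2 ]
Reading off the last column: a = -3, b = -4, c = -1/2, d = 2.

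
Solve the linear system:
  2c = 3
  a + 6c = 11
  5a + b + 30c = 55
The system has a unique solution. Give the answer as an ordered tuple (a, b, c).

(2, 0, 3/2)

Form the augmented matrix and row-reduce:
  [ 0  0   2  |   3 ]
  [ 1  0   6  |  11 ]
  [ 5  1  30  |  55 ]
R1 <-> R2
  [ 1  0   6  |  11 ]
  [ 0  0   2  |   3 ]
  [ 5  1  30  |  55 ]
R3 → R3 − 5·R1
  [ 1  0  6  |  11 ]
  [ 0  0  2  |   3 ]
  [ 0  1  0  |   0 ]
R2 <-> R3
  [ 1  0  6  |  11 ]
  [ 0  1  0  |   0 ]
  [ 0  0  2  |   3 ]
R3 → 1/2·R3
  [ 1  0  6  |   11 ]
  [ 0  1  0  |    0 ]
  [ 0  0  1  |  3/2 ]
R1 → R1 − 6·R3
  [ 1  0  0  |    2 ]
  [ 0  1  0  |    0 ]
  [ 0  0  1  |  3/2 ]
Reading off the last column: a = 2, b = 0, c = 3/2.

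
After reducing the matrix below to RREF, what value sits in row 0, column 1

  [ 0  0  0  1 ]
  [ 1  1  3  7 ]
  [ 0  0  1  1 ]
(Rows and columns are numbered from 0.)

ρ1 <=> ρ2
ρ2 <=> ρ3
ρ2 → ρ2 − ρ3
ρ1 → ρ1 − 7·ρ3
ρ1 → ρ1 − 3·ρ2

1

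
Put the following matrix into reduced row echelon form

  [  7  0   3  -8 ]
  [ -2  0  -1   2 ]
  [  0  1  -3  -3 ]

Multiply r1 by 1/7.
  [  1  0  3/7  -8/7 ]
  [ -2  0   -1     2 ]
  [  0  1   -3    -3 ]
Add 2 times r1 to r2.
  [ 1  0   3/7  -8/7 ]
  [ 0  0  -1/7  -2/7 ]
  [ 0  1    -3    -3 ]
Swap r2 and r3.
  [ 1  0   3/7  -8/7 ]
  [ 0  1    -3    -3 ]
  [ 0  0  -1/7  -2/7 ]
Multiply r3 by -7.
  [ 1  0  3/7  -8/7 ]
  [ 0  1   -3    -3 ]
  [ 0  0    1     2 ]
Add 3 times r3 to r2.
  [ 1  0  3/7  -8/7 ]
  [ 0  1    0     3 ]
  [ 0  0    1     2 ]
Subtract 3/7 times r3 from r1.
  [ 1  0  0  -2 ]
  [ 0  1  0   3 ]
  [ 0  0  1   2 ]

[[1, 0, 0, -2], [0, 1, 0, 3], [0, 0, 1, 2]]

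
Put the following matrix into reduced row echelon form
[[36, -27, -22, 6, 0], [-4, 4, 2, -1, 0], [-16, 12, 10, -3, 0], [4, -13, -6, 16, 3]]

[[1, 0, 0, -3/2, 0], [0, 1, 0, -1, 0], [0, 0, 1, -3/2, 0], [0, 0, 0, 0, 1]]

R1 := 1/36·R1
R2 := R2 + 4·R1
R3 := R3 + 16·R1
R4 := R4 − 4·R1
R4 := R4 + 10·R2
R3 := 9/2·R3
R4 := R4 + 8·R3
R4 := 1/3·R4
R2 := R2 + 4/9·R3
R1 := R1 + 11/18·R3
R1 := R1 + 3/4·R2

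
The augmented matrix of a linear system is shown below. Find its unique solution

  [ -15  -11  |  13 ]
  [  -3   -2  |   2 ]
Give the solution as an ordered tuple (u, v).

(4/3, -3)

R1 → -1/15·R1
R2 → R2 + 3·R1
R2 → 5·R2
R1 → R1 − 11/15·R2
Reading off the last column: u = 4/3, v = -3.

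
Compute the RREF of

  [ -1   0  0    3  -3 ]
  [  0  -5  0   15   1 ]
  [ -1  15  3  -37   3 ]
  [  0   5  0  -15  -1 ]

r1 → -1·r1
  [  1   0  0   -3   3 ]
  [  0  -5  0   15   1 ]
  [ -1  15  3  -37   3 ]
  [  0   5  0  -15  -1 ]
r3 → r3 + r1
  [ 1   0  0   -3   3 ]
  [ 0  -5  0   15   1 ]
  [ 0  15  3  -40   6 ]
  [ 0   5  0  -15  -1 ]
r2 → -1/5·r2
  [ 1   0  0   -3     3 ]
  [ 0   1  0   -3  -1/5 ]
  [ 0  15  3  -40     6 ]
  [ 0   5  0  -15    -1 ]
r3 → r3 − 15·r2
  [ 1  0  0   -3     3 ]
  [ 0  1  0   -3  -1/5 ]
  [ 0  0  3    5     9 ]
  [ 0  5  0  -15    -1 ]
r4 → r4 − 5·r2
  [ 1  0  0  -3     3 ]
  [ 0  1  0  -3  -1/5 ]
  [ 0  0  3   5     9 ]
  [ 0  0  0   0     0 ]
r3 → 1/3·r3
  [ 1  0  0   -3     3 ]
  [ 0  1  0   -3  -1/5 ]
  [ 0  0  1  5/3     3 ]
  [ 0  0  0    0     0 ]

[[1, 0, 0, -3, 3], [0, 1, 0, -3, -1/5], [0, 0, 1, 5/3, 3], [0, 0, 0, 0, 0]]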